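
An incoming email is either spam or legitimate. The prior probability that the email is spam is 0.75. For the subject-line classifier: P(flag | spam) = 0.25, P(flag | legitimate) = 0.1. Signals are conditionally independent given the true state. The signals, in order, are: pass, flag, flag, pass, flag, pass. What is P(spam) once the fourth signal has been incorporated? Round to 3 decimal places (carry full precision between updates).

After 'pass': P(spam) = 0.75·0.7500 / (0.75·0.7500 + 0.9·0.2500) ≈ 0.7143
After 'flag': P(spam) = 0.25·0.7143 / (0.25·0.7143 + 0.1·0.2857) ≈ 0.8621
After 'flag': P(spam) = 0.25·0.8621 / (0.25·0.8621 + 0.1·0.1379) ≈ 0.9398
After 'pass': P(spam) = 0.75·0.9398 / (0.75·0.9398 + 0.9·0.0602) ≈ 0.9287

0.929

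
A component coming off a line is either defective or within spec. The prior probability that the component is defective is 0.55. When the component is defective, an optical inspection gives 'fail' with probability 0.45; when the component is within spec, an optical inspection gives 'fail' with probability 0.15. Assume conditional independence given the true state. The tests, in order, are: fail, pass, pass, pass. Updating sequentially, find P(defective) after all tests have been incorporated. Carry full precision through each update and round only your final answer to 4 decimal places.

0.4983

After 'fail': P(defective) = 0.45·0.5500 / (0.45·0.5500 + 0.15·0.4500) ≈ 0.7857
After 'pass': P(defective) = 0.55·0.7857 / (0.55·0.7857 + 0.85·0.2143) ≈ 0.7035
After 'pass': P(defective) = 0.55·0.7035 / (0.55·0.7035 + 0.85·0.2965) ≈ 0.6056
After 'pass': P(defective) = 0.55·0.6056 / (0.55·0.6056 + 0.85·0.3944) ≈ 0.4983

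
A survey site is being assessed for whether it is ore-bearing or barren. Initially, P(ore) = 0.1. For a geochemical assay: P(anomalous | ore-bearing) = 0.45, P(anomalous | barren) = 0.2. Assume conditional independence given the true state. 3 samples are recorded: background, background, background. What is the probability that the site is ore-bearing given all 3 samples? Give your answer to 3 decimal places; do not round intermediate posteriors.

After 'background': P(ore) = 0.55·0.1000 / (0.55·0.1000 + 0.8·0.9000) ≈ 0.0710
After 'background': P(ore) = 0.55·0.0710 / (0.55·0.0710 + 0.8·0.9290) ≈ 0.0499
After 'background': P(ore) = 0.55·0.0499 / (0.55·0.0499 + 0.8·0.9501) ≈ 0.0348

0.035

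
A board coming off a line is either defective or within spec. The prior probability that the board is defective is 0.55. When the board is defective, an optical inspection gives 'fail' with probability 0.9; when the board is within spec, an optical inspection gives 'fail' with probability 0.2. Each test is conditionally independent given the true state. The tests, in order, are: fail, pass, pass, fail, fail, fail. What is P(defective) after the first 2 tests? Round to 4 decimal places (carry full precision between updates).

0.4074

After 'fail': P(defective) = 0.9·0.5500 / (0.9·0.5500 + 0.2·0.4500) ≈ 0.8462
After 'pass': P(defective) = 0.1·0.8462 / (0.1·0.8462 + 0.8·0.1538) ≈ 0.4074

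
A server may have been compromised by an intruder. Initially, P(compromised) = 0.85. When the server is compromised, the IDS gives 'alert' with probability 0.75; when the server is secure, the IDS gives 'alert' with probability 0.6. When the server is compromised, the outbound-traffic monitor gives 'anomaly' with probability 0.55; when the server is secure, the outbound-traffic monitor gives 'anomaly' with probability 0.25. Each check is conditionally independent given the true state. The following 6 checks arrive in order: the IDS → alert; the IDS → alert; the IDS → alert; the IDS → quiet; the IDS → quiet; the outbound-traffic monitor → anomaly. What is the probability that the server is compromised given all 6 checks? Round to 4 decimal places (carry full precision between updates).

Apply Bayes' rule sequentially, carrying P(compromised) forward.
After the IDS='alert': P(compromised) = 0.75·0.8500 / (0.75·0.8500 + 0.6·0.1500) ≈ 0.8763
After the IDS='alert': P(compromised) = 0.75·0.8763 / (0.75·0.8763 + 0.6·0.1237) ≈ 0.8985
After the IDS='alert': P(compromised) = 0.75·0.8985 / (0.75·0.8985 + 0.6·0.1015) ≈ 0.9171
After the IDS='quiet': P(compromised) = 0.25·0.9171 / (0.25·0.9171 + 0.4·0.0829) ≈ 0.8737
After the IDS='quiet': P(compromised) = 0.25·0.8737 / (0.25·0.8737 + 0.4·0.1263) ≈ 0.8121
After the outbound-traffic monitor='anomaly': P(compromised) = 0.55·0.8121 / (0.55·0.8121 + 0.25·0.1879) ≈ 0.9049

0.9049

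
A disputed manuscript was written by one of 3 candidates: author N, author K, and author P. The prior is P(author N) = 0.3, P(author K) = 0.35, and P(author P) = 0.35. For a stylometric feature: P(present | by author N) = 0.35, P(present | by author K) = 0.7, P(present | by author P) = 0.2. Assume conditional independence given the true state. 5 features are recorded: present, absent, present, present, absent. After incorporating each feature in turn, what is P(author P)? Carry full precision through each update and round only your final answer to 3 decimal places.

0.099

After 'present': normaliser = 0.35·0.3000 + 0.7·0.3500 + 0.2·0.3500; P(author N) ≈ 0.2500, P(author K) ≈ 0.5833, P(author P) ≈ 0.1667
After 'absent': normaliser = 0.65·0.2500 + 0.3·0.5833 + 0.8·0.1667; P(author N) ≈ 0.3451, P(author K) ≈ 0.3717, P(author P) ≈ 0.2832
After 'present': normaliser = 0.35·0.3451 + 0.7·0.3717 + 0.2·0.2832; P(author N) ≈ 0.2760, P(author K) ≈ 0.5945, P(author P) ≈ 0.1294
After 'present': normaliser = 0.35·0.2760 + 0.7·0.5945 + 0.2·0.1294; P(author N) ≈ 0.1794, P(author K) ≈ 0.7726, P(author P) ≈ 0.0481
After 'absent': normaliser = 0.65·0.1794 + 0.3·0.7726 + 0.8·0.0481; P(author N) ≈ 0.3014, P(author K) ≈ 0.5992, P(author P) ≈ 0.0994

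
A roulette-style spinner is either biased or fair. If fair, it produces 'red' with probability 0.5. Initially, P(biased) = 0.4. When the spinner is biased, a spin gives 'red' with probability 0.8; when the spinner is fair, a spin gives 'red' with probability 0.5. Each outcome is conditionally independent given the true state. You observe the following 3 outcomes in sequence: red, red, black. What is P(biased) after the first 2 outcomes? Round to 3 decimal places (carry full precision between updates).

After 'red': P(biased) = 0.8·0.4000 / (0.8·0.4000 + 0.5·0.6000) ≈ 0.5161
After 'red': P(biased) = 0.8·0.5161 / (0.8·0.5161 + 0.5·0.4839) ≈ 0.6305

0.631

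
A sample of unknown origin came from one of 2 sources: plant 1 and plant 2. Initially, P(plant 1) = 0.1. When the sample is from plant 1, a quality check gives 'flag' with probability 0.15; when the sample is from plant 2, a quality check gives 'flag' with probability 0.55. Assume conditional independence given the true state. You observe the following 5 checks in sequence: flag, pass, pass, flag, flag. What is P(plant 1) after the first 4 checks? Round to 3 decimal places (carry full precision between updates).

After 'flag': P(plant 1) = 0.15·0.1000 / (0.15·0.1000 + 0.55·0.9000) ≈ 0.0294
After 'pass': P(plant 1) = 0.85·0.0294 / (0.85·0.0294 + 0.45·0.9706) ≈ 0.0541
After 'pass': P(plant 1) = 0.85·0.0541 / (0.85·0.0541 + 0.45·0.9459) ≈ 0.0976
After 'flag': P(plant 1) = 0.15·0.0976 / (0.15·0.0976 + 0.55·0.9024) ≈ 0.0286

0.029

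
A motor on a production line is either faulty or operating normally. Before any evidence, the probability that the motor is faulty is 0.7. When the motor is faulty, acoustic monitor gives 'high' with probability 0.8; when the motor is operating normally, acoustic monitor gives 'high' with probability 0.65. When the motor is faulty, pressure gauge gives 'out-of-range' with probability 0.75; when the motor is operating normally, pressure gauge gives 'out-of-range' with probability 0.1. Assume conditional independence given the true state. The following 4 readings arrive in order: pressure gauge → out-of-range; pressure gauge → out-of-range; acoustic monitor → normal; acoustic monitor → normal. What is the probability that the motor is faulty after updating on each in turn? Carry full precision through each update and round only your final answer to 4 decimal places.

After pressure gauge='out-of-range': P(faulty) = 0.75·0.7000 / (0.75·0.7000 + 0.1·0.3000) ≈ 0.9459
After pressure gauge='out-of-range': P(faulty) = 0.75·0.9459 / (0.75·0.9459 + 0.1·0.0541) ≈ 0.9924
After acoustic monitor='normal': P(faulty) = 0.2·0.9924 / (0.2·0.9924 + 0.35·0.0076) ≈ 0.9868
After acoustic monitor='normal': P(faulty) = 0.2·0.9868 / (0.2·0.9868 + 0.35·0.0132) ≈ 0.9772

0.9772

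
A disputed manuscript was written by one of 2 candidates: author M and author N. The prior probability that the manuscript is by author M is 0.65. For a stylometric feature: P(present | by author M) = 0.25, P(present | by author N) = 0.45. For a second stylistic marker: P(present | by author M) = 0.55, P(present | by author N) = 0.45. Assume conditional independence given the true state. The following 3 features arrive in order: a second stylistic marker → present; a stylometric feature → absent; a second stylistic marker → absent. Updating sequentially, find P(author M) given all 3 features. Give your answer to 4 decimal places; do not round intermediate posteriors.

0.7169

After a second stylistic marker='present': P(author M) = 0.55·0.6500 / (0.55·0.6500 + 0.45·0.3500) ≈ 0.6942
After a stylometric feature='absent': P(author M) = 0.75·0.6942 / (0.75·0.6942 + 0.55·0.3058) ≈ 0.7558
After a second stylistic marker='absent': P(author M) = 0.45·0.7558 / (0.45·0.7558 + 0.55·0.2442) ≈ 0.7169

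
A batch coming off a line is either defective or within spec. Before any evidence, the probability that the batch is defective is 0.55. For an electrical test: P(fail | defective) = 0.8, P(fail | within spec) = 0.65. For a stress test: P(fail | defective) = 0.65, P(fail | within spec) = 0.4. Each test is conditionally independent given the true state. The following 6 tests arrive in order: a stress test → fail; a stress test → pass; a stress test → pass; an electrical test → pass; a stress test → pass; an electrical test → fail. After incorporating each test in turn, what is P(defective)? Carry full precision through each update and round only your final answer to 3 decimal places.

After a stress test='fail': P(defective) = 0.65·0.5500 / (0.65·0.5500 + 0.4·0.4500) ≈ 0.6651
After a stress test='pass': P(defective) = 0.35·0.6651 / (0.35·0.6651 + 0.6·0.3349) ≈ 0.5367
After a stress test='pass': P(defective) = 0.35·0.5367 / (0.35·0.5367 + 0.6·0.4633) ≈ 0.4033
After an electrical test='pass': P(defective) = 0.2·0.4033 / (0.2·0.4033 + 0.35·0.5967) ≈ 0.2786
After a stress test='pass': P(defective) = 0.35·0.2786 / (0.35·0.2786 + 0.6·0.7214) ≈ 0.1839
After an electrical test='fail': P(defective) = 0.8·0.1839 / (0.8·0.1839 + 0.65·0.8161) ≈ 0.2171

0.217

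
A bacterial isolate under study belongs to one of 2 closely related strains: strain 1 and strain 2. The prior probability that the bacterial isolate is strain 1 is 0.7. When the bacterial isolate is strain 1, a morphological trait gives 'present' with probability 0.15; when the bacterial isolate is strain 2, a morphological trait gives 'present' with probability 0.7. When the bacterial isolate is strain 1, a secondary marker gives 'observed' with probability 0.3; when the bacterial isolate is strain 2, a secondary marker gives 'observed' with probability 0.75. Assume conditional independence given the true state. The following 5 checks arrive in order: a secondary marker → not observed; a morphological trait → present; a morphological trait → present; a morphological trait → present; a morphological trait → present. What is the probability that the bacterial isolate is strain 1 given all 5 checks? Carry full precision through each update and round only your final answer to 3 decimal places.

0.014

After a secondary marker='not observed': P(strain 1) = 0.7·0.7000 / (0.7·0.7000 + 0.25·0.3000) ≈ 0.8673
After a morphological trait='present': P(strain 1) = 0.15·0.8673 / (0.15·0.8673 + 0.7·0.1327) ≈ 0.5833
After a morphological trait='present': P(strain 1) = 0.15·0.5833 / (0.15·0.5833 + 0.7·0.4167) ≈ 0.2308
After a morphological trait='present': P(strain 1) = 0.15·0.2308 / (0.15·0.2308 + 0.7·0.7692) ≈ 0.0604
After a morphological trait='present': P(strain 1) = 0.15·0.0604 / (0.15·0.0604 + 0.7·0.9396) ≈ 0.0136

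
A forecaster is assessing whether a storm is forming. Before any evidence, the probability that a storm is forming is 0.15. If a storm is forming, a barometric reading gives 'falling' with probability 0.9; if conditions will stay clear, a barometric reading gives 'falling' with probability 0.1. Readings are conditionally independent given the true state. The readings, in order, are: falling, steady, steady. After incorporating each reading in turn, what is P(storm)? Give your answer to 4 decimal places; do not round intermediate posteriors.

0.0192

After 'falling': P(storm) = 0.9·0.1500 / (0.9·0.1500 + 0.1·0.8500) ≈ 0.6136
After 'steady': P(storm) = 0.1·0.6136 / (0.1·0.6136 + 0.9·0.3864) ≈ 0.1500
After 'steady': P(storm) = 0.1·0.1500 / (0.1·0.1500 + 0.9·0.8500) ≈ 0.0192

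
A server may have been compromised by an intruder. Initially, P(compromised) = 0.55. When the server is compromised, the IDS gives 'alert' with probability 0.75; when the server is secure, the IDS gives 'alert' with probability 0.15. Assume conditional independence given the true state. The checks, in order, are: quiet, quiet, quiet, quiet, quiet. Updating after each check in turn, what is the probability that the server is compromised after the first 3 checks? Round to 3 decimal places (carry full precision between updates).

Apply Bayes' rule sequentially, carrying P(compromised) forward.
After 'quiet': P(compromised) = 0.25·0.5500 / (0.25·0.5500 + 0.85·0.4500) ≈ 0.2644
After 'quiet': P(compromised) = 0.25·0.2644 / (0.25·0.2644 + 0.85·0.7356) ≈ 0.0956
After 'quiet': P(compromised) = 0.25·0.0956 / (0.25·0.0956 + 0.85·0.9044) ≈ 0.0302

0.030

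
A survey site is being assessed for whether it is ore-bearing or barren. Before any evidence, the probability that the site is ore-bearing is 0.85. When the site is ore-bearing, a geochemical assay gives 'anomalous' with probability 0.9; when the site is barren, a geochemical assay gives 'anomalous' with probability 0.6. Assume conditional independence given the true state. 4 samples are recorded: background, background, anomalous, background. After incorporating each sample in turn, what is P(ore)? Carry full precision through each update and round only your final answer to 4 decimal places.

After 'background': P(ore) = 0.1·0.8500 / (0.1·0.8500 + 0.4·0.1500) ≈ 0.5862
After 'background': P(ore) = 0.1·0.5862 / (0.1·0.5862 + 0.4·0.4138) ≈ 0.2615
After 'anomalous': P(ore) = 0.9·0.2615 / (0.9·0.2615 + 0.6·0.7385) ≈ 0.3469
After 'background': P(ore) = 0.1·0.3469 / (0.1·0.3469 + 0.4·0.6531) ≈ 0.1172

0.1172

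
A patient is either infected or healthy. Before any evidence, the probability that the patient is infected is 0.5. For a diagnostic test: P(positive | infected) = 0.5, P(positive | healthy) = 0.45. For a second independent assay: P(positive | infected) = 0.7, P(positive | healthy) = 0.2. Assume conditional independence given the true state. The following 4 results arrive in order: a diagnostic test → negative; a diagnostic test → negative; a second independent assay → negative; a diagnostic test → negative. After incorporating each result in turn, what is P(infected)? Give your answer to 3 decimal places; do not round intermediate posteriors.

0.220

After a diagnostic test='negative': P(infected) = 0.5·0.5000 / (0.5·0.5000 + 0.55·0.5000) ≈ 0.4762
After a diagnostic test='negative': P(infected) = 0.5·0.4762 / (0.5·0.4762 + 0.55·0.5238) ≈ 0.4525
After a second independent assay='negative': P(infected) = 0.3·0.4525 / (0.3·0.4525 + 0.8·0.5475) ≈ 0.2366
After a diagnostic test='negative': P(infected) = 0.5·0.2366 / (0.5·0.2366 + 0.55·0.7634) ≈ 0.2198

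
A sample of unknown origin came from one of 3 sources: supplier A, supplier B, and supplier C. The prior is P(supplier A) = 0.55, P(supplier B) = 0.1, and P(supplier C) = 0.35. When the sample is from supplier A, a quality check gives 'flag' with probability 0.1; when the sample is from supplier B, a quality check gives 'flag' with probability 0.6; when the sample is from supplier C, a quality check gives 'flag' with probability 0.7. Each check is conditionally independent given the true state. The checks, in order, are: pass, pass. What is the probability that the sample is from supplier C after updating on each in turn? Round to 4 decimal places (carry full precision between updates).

After 'pass': normaliser = 0.9·0.5500 + 0.4·0.1000 + 0.3·0.3500; P(supplier A) ≈ 0.7734, P(supplier B) ≈ 0.0625, P(supplier C) ≈ 0.1641
After 'pass': normaliser = 0.9·0.7734 + 0.4·0.0625 + 0.3·0.1641; P(supplier A) ≈ 0.9037, P(supplier B) ≈ 0.0325, P(supplier C) ≈ 0.0639

0.0639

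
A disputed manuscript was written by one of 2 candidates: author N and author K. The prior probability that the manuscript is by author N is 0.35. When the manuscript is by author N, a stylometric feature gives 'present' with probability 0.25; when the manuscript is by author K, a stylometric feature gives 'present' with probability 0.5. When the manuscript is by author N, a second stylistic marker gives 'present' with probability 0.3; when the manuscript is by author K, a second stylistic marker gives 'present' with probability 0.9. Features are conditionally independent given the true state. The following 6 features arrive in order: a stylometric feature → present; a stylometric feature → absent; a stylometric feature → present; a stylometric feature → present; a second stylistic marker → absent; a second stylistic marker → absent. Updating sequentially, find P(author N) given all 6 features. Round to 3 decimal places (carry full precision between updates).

0.832

After a stylometric feature='present': P(author N) = 0.25·0.3500 / (0.25·0.3500 + 0.5·0.6500) ≈ 0.2121
After a stylometric feature='absent': P(author N) = 0.75·0.2121 / (0.75·0.2121 + 0.5·0.7879) ≈ 0.2877
After a stylometric feature='present': P(author N) = 0.25·0.2877 / (0.25·0.2877 + 0.5·0.7123) ≈ 0.1680
After a stylometric feature='present': P(author N) = 0.25·0.1680 / (0.25·0.1680 + 0.5·0.8320) ≈ 0.0917
After a second stylistic marker='absent': P(author N) = 0.7·0.0917 / (0.7·0.0917 + 0.1·0.9083) ≈ 0.4141
After a second stylistic marker='absent': P(author N) = 0.7·0.4141 / (0.7·0.4141 + 0.1·0.5859) ≈ 0.8319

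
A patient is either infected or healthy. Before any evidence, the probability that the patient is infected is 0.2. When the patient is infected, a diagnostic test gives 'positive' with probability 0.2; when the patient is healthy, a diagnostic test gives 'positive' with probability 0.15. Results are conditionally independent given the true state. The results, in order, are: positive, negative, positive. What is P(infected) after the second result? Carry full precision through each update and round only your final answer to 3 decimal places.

After 'positive': P(infected) = 0.2·0.2000 / (0.2·0.2000 + 0.15·0.8000) ≈ 0.2500
After 'negative': P(infected) = 0.8·0.2500 / (0.8·0.2500 + 0.85·0.7500) ≈ 0.2388

0.239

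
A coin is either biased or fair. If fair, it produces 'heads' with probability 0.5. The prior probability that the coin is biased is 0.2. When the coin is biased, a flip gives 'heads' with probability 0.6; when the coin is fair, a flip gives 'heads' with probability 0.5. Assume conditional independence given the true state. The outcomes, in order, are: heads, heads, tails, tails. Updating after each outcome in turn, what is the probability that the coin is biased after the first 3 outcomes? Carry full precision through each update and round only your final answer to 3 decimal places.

0.224

After 'heads': P(biased) = 0.6·0.2000 / (0.6·0.2000 + 0.5·0.8000) ≈ 0.2308
After 'heads': P(biased) = 0.6·0.2308 / (0.6·0.2308 + 0.5·0.7692) ≈ 0.2647
After 'tails': P(biased) = 0.4·0.2647 / (0.4·0.2647 + 0.5·0.7353) ≈ 0.2236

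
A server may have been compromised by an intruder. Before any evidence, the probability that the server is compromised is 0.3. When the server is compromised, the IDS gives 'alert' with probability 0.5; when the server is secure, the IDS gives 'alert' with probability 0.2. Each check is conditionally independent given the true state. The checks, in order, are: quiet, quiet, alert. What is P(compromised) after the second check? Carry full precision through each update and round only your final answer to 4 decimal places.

0.1434

After 'quiet': P(compromised) = 0.5·0.3000 / (0.5·0.3000 + 0.8·0.7000) ≈ 0.2113
After 'quiet': P(compromised) = 0.5·0.2113 / (0.5·0.2113 + 0.8·0.7887) ≈ 0.1434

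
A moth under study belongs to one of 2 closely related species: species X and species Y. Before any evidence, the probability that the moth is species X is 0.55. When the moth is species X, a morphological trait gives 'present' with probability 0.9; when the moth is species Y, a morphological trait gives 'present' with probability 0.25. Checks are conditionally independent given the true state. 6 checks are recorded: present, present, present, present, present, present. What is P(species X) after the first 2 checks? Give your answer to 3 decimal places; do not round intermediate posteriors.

0.941

After 'present': P(species X) = 0.9·0.5500 / (0.9·0.5500 + 0.25·0.4500) ≈ 0.8148
After 'present': P(species X) = 0.9·0.8148 / (0.9·0.8148 + 0.25·0.1852) ≈ 0.9406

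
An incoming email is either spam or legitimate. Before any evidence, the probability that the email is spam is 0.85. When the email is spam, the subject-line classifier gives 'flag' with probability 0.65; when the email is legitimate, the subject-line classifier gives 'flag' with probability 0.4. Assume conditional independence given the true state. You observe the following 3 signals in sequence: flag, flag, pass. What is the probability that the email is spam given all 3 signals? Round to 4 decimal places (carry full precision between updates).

0.8972

After 'flag': P(spam) = 0.65·0.8500 / (0.65·0.8500 + 0.4·0.1500) ≈ 0.9020
After 'flag': P(spam) = 0.65·0.9020 / (0.65·0.9020 + 0.4·0.0980) ≈ 0.9374
After 'pass': P(spam) = 0.35·0.9374 / (0.35·0.9374 + 0.6·0.0626) ≈ 0.8972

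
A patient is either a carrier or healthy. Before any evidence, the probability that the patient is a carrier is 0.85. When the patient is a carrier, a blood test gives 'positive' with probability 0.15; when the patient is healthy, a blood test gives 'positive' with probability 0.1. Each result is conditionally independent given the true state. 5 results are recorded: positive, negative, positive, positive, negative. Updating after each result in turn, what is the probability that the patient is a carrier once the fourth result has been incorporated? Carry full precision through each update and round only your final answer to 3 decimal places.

After 'positive': P(carrier) = 0.15·0.8500 / (0.15·0.8500 + 0.1·0.1500) ≈ 0.8947
After 'negative': P(carrier) = 0.85·0.8947 / (0.85·0.8947 + 0.9·0.1053) ≈ 0.8892
After 'positive': P(carrier) = 0.15·0.8892 / (0.15·0.8892 + 0.1·0.1108) ≈ 0.9233
After 'positive': P(carrier) = 0.15·0.9233 / (0.15·0.9233 + 0.1·0.0767) ≈ 0.9475

0.948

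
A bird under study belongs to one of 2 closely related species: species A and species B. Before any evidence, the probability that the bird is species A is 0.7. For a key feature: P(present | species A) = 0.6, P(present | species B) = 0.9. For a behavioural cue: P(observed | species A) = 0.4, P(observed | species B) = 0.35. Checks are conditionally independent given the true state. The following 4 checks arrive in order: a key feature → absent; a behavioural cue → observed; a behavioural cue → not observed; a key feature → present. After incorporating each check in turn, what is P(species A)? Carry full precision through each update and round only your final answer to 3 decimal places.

0.868

Each posterior becomes the prior for the next update.
After a key feature='absent': P(species A) = 0.4·0.7000 / (0.4·0.7000 + 0.1·0.3000) ≈ 0.9032
After a behavioural cue='observed': P(species A) = 0.4·0.9032 / (0.4·0.9032 + 0.35·0.0968) ≈ 0.9143
After a behavioural cue='not observed': P(species A) = 0.6·0.9143 / (0.6·0.9143 + 0.65·0.0857) ≈ 0.9078
After a key feature='present': P(species A) = 0.6·0.9078 / (0.6·0.9078 + 0.9·0.0922) ≈ 0.8678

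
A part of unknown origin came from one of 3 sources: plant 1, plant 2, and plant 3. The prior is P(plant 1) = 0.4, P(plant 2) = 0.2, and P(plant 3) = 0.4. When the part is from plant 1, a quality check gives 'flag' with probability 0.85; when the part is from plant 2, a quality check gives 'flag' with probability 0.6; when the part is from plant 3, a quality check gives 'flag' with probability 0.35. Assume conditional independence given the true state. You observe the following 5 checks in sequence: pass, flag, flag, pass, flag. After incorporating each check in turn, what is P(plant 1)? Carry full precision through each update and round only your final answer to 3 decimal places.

After 'pass': normaliser = 0.15·0.4000 + 0.4·0.2000 + 0.65·0.4000; P(plant 1) ≈ 0.1500, P(plant 2) ≈ 0.2000, P(plant 3) ≈ 0.6500
After 'flag': normaliser = 0.85·0.1500 + 0.6·0.2000 + 0.35·0.6500; P(plant 1) ≈ 0.2684, P(plant 2) ≈ 0.2526, P(plant 3) ≈ 0.4789
After 'flag': normaliser = 0.85·0.2684 + 0.6·0.2526 + 0.35·0.4789; P(plant 1) ≈ 0.4168, P(plant 2) ≈ 0.2769, P(plant 3) ≈ 0.3063
After 'pass': normaliser = 0.15·0.4168 + 0.4·0.2769 + 0.65·0.3063; P(plant 1) ≈ 0.1679, P(plant 2) ≈ 0.2975, P(plant 3) ≈ 0.5346
After 'flag': normaliser = 0.85·0.1679 + 0.6·0.2975 + 0.35·0.5346; P(plant 1) ≈ 0.2808, P(plant 2) ≈ 0.3511, P(plant 3) ≈ 0.3681

0.281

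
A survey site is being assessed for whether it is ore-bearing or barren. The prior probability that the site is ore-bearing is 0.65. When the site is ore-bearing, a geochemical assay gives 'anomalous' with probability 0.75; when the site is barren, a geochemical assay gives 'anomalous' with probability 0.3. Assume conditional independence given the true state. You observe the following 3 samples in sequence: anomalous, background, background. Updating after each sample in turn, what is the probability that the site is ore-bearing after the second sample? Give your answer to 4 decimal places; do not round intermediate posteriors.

0.6238

After 'anomalous': P(ore) = 0.75·0.6500 / (0.75·0.6500 + 0.3·0.3500) ≈ 0.8228
After 'background': P(ore) = 0.25·0.8228 / (0.25·0.8228 + 0.7·0.1772) ≈ 0.6238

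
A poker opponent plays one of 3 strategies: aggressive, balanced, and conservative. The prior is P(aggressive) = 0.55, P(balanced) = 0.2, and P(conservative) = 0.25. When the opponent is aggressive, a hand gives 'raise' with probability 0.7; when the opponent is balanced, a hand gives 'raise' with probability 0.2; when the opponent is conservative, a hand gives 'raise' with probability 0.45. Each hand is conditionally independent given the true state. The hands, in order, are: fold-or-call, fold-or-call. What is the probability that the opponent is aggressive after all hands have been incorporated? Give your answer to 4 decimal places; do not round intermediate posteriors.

After 'fold-or-call': normaliser = 0.3·0.5500 + 0.8·0.2000 + 0.55·0.2500; P(aggressive) ≈ 0.3568, P(balanced) ≈ 0.3459, P(conservative) ≈ 0.2973
After 'fold-or-call': normaliser = 0.3·0.3568 + 0.8·0.3459 + 0.55·0.2973; P(aggressive) ≈ 0.1956, P(balanced) ≈ 0.5057, P(conservative) ≈ 0.2988

0.1956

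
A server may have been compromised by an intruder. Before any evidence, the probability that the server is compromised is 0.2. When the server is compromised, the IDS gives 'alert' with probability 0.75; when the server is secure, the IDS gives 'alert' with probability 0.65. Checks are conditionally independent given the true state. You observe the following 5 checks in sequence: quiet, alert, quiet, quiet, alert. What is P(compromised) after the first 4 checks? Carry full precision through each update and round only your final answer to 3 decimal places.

0.095

After 'quiet': P(compromised) = 0.25·0.2000 / (0.25·0.2000 + 0.35·0.8000) ≈ 0.1515
After 'alert': P(compromised) = 0.75·0.1515 / (0.75·0.1515 + 0.65·0.8485) ≈ 0.1708
After 'quiet': P(compromised) = 0.25·0.1708 / (0.25·0.1708 + 0.35·0.8292) ≈ 0.1283
After 'quiet': P(compromised) = 0.25·0.1283 / (0.25·0.1283 + 0.35·0.8717) ≈ 0.0951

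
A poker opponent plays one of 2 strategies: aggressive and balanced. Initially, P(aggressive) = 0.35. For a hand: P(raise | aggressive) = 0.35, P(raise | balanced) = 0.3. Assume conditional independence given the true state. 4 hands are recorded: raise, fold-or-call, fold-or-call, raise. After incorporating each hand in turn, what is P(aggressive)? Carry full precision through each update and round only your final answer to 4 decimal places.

After 'raise': P(aggressive) = 0.35·0.3500 / (0.35·0.3500 + 0.3·0.6500) ≈ 0.3858
After 'fold-or-call': P(aggressive) = 0.65·0.3858 / (0.65·0.3858 + 0.7·0.6142) ≈ 0.3684
After 'fold-or-call': P(aggressive) = 0.65·0.3684 / (0.65·0.3684 + 0.7·0.6316) ≈ 0.3514
After 'raise': P(aggressive) = 0.35·0.3514 / (0.35·0.3514 + 0.3·0.6486) ≈ 0.3872

0.3872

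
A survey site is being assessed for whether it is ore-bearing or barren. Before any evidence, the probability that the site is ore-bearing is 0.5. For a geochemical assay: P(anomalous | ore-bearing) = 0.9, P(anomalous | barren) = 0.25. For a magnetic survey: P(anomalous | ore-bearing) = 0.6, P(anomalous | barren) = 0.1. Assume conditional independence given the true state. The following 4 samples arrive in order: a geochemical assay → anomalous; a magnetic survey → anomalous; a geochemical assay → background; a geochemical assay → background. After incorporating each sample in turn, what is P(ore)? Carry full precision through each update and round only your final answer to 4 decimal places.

After a geochemical assay='anomalous': P(ore) = 0.9·0.5000 / (0.9·0.5000 + 0.25·0.5000) ≈ 0.7826
After a magnetic survey='anomalous': P(ore) = 0.6·0.7826 / (0.6·0.7826 + 0.1·0.2174) ≈ 0.9558
After a geochemical assay='background': P(ore) = 0.1·0.9558 / (0.1·0.9558 + 0.75·0.0442) ≈ 0.7423
After a geochemical assay='background': P(ore) = 0.1·0.7423 / (0.1·0.7423 + 0.75·0.2577) ≈ 0.2775

0.2775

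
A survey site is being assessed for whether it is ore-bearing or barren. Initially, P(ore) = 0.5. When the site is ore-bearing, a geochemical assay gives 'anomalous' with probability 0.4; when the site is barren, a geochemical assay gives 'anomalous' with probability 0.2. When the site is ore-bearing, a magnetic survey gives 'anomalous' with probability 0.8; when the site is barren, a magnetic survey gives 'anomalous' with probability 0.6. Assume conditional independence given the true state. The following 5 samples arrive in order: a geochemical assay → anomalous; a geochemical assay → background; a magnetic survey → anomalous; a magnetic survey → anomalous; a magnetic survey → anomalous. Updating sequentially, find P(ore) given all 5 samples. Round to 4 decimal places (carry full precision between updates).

After a geochemical assay='anomalous': P(ore) = 0.4·0.5000 / (0.4·0.5000 + 0.2·0.5000) ≈ 0.6667
After a geochemical assay='background': P(ore) = 0.6·0.6667 / (0.6·0.6667 + 0.8·0.3333) ≈ 0.6000
After a magnetic survey='anomalous': P(ore) = 0.8·0.6000 / (0.8·0.6000 + 0.6·0.4000) ≈ 0.6667
After a magnetic survey='anomalous': P(ore) = 0.8·0.6667 / (0.8·0.6667 + 0.6·0.3333) ≈ 0.7273
After a magnetic survey='anomalous': P(ore) = 0.8·0.7273 / (0.8·0.7273 + 0.6·0.2727) ≈ 0.7805

0.7805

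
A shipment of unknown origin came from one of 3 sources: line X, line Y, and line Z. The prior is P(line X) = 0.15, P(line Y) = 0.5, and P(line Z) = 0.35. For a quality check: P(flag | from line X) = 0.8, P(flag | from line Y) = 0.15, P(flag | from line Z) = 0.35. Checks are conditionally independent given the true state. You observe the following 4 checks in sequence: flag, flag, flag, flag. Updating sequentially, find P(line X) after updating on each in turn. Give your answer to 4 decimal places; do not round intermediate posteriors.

Each posterior becomes the prior for the next update.
After 'flag': normaliser = 0.8·0.1500 + 0.15·0.5000 + 0.35·0.3500; P(line X) ≈ 0.3780, P(line Y) ≈ 0.2362, P(line Z) ≈ 0.3858
After 'flag': normaliser = 0.8·0.3780 + 0.15·0.2362 + 0.35·0.3858; P(line X) ≈ 0.6395, P(line Y) ≈ 0.0749, P(line Z) ≈ 0.2856
After 'flag': normaliser = 0.8·0.6395 + 0.15·0.0749 + 0.35·0.2856; P(line X) ≈ 0.8214, P(line Y) ≈ 0.0180, P(line Z) ≈ 0.1605
After 'flag': normaliser = 0.8·0.8214 + 0.15·0.0180 + 0.35·0.1605; P(line X) ≈ 0.9178, P(line Y) ≈ 0.0038, P(line Z) ≈ 0.0785

0.9178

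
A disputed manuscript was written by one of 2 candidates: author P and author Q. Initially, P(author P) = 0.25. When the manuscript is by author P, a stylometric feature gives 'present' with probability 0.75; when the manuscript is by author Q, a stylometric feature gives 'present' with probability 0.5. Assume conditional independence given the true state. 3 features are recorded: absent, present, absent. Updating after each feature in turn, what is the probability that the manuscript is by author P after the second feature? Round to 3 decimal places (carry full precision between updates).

0.200

Each posterior becomes the prior for the next update.
After 'absent': P(author P) = 0.25·0.2500 / (0.25·0.2500 + 0.5·0.7500) ≈ 0.1429
After 'present': P(author P) = 0.75·0.1429 / (0.75·0.1429 + 0.5·0.8571) ≈ 0.2000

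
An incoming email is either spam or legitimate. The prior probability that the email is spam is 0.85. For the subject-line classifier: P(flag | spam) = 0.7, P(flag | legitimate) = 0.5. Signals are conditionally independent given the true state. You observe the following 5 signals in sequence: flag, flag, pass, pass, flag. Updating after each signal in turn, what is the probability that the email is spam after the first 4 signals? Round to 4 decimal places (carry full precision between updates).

After 'flag': P(spam) = 0.7·0.8500 / (0.7·0.8500 + 0.5·0.1500) ≈ 0.8881
After 'flag': P(spam) = 0.7·0.8881 / (0.7·0.8881 + 0.5·0.1119) ≈ 0.9174
After 'pass': P(spam) = 0.3·0.9174 / (0.3·0.9174 + 0.5·0.0826) ≈ 0.8695
After 'pass': P(spam) = 0.3·0.8695 / (0.3·0.8695 + 0.5·0.1305) ≈ 0.7999

0.7999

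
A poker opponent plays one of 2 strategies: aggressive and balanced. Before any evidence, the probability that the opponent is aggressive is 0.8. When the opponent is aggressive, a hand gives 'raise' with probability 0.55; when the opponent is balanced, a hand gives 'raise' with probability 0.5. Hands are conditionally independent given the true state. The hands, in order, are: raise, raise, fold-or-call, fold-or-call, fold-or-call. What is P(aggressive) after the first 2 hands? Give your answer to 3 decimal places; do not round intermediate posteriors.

Apply Bayes' rule sequentially, carrying P(aggressive) forward.
After 'raise': P(aggressive) = 0.55·0.8000 / (0.55·0.8000 + 0.5·0.2000) ≈ 0.8148
After 'raise': P(aggressive) = 0.55·0.8148 / (0.55·0.8148 + 0.5·0.1852) ≈ 0.8288

0.829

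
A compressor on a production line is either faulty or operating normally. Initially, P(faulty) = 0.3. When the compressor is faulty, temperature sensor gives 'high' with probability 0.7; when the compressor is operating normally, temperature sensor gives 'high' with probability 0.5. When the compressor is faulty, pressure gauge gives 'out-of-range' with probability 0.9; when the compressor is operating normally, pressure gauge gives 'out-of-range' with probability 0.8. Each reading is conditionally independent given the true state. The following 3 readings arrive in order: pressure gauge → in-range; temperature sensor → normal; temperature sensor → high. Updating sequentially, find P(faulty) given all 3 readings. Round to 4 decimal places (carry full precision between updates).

After pressure gauge='in-range': P(faulty) = 0.1·0.3000 / (0.1·0.3000 + 0.2·0.7000) ≈ 0.1765
After temperature sensor='normal': P(faulty) = 0.3·0.1765 / (0.3·0.1765 + 0.5·0.8235) ≈ 0.1139
After temperature sensor='high': P(faulty) = 0.7·0.1139 / (0.7·0.1139 + 0.5·0.8861) ≈ 0.1525

0.1525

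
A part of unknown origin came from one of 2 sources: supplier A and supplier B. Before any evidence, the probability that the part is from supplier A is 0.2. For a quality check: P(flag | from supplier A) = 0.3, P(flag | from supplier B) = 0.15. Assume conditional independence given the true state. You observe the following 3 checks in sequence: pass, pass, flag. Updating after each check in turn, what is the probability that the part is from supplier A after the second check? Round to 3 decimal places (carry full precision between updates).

Each posterior becomes the prior for the next update.
After 'pass': P(supplier A) = 0.7·0.2000 / (0.7·0.2000 + 0.85·0.8000) ≈ 0.1707
After 'pass': P(supplier A) = 0.7·0.1707 / (0.7·0.1707 + 0.85·0.8293) ≈ 0.1450

0.145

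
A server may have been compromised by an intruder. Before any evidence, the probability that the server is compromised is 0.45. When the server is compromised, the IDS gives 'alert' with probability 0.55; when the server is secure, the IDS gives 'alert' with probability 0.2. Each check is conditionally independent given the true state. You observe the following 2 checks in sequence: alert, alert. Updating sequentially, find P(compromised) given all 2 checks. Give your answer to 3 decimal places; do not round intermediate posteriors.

Each posterior becomes the prior for the next update.
After 'alert': P(compromised) = 0.55·0.4500 / (0.55·0.4500 + 0.2·0.5500) ≈ 0.6923
After 'alert': P(compromised) = 0.55·0.6923 / (0.55·0.6923 + 0.2·0.3077) ≈ 0.8609

0.861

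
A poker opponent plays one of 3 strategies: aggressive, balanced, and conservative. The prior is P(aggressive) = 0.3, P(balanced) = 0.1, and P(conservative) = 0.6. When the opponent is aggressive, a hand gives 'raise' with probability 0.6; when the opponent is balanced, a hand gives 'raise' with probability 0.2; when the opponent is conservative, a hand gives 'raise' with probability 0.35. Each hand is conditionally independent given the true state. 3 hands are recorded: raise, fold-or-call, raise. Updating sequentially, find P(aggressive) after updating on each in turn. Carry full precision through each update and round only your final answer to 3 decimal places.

0.459

After 'raise': normaliser = 0.6·0.3000 + 0.2·0.1000 + 0.35·0.6000; P(aggressive) ≈ 0.4390, P(balanced) ≈ 0.0488, P(conservative) ≈ 0.5122
After 'fold-or-call': normaliser = 0.4·0.4390 + 0.8·0.0488 + 0.65·0.5122; P(aggressive) ≈ 0.3207, P(balanced) ≈ 0.0713, P(conservative) ≈ 0.6080
After 'raise': normaliser = 0.6·0.3207 + 0.2·0.0713 + 0.35·0.6080; P(aggressive) ≈ 0.4587, P(balanced) ≈ 0.0340, P(conservative) ≈ 0.5073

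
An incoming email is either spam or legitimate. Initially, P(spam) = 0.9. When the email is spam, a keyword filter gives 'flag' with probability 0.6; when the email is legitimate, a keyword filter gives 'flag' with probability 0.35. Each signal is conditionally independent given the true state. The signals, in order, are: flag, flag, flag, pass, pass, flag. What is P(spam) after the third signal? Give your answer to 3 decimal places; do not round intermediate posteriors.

0.978

After 'flag': P(spam) = 0.6·0.9000 / (0.6·0.9000 + 0.35·0.1000) ≈ 0.9391
After 'flag': P(spam) = 0.6·0.9391 / (0.6·0.9391 + 0.35·0.0609) ≈ 0.9636
After 'flag': P(spam) = 0.6·0.9636 / (0.6·0.9636 + 0.35·0.0364) ≈ 0.9784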